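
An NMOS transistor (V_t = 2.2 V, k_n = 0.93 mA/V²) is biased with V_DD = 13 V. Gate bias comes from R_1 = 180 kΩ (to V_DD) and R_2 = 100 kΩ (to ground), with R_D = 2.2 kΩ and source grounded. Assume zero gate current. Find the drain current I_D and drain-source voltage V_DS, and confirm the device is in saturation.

I_D ≈ 2.8 mA, V_DS ≈ 6.9 V

V_G = V_DD·R_2/(R_1+R_2) = 13×100/280 = 4.64 V. With the source grounded, V_GS = V_G = 4.64 V.
Assume saturation: I_D = (k_n/2)(V_GS − V_t)² = (0.93/2)×(4.64 − 2.2)² = 0.465×2.44² = 2.77 mA.
V_DS = V_DD − I_D·R_D = 13 − 2.77×2.2 = 6.9 V.
Saturation requires V_DS ≥ V_GS − V_t = 2.44 V; 6.9 ≥ 2.44 ✓.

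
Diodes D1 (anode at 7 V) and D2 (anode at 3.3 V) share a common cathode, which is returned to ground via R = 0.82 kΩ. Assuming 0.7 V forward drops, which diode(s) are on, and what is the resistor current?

Only D1 conducts; I_R ≈ 7.7 mA

Assume both conduct. Then node N would need to be at both 7−0.7 = 6.3 V and 3.3−0.7 = 2.6 V, which is impossible.
Assume only D1 conducts: V_N = 7 − 0.7 = 6.3 V, so I_R = 6.3/0.82 = 7.68 mA.
Check D2: its anode-to-cathode voltage is 3.3 − 6.3 = -3 V < 0.7 V, so it is off. The assumption is consistent.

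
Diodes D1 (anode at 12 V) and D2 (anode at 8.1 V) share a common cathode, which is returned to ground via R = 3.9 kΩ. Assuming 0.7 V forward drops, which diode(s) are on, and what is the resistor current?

Only D1 conducts; I_R ≈ 2.9 mA

Assume both conduct. Then node N would need to be at both 12−0.7 = 11.3 V and 8.1−0.7 = 7.4 V, which is impossible.
Assume only D1 conducts: V_N = 12 − 0.7 = 11.3 V, so I_R = 11.3/3.9 = 2.9 mA.
Check D2: its anode-to-cathode voltage is 8.1 − 11.3 = -3.2 V < 0.7 V, so it is off. The assumption is consistent.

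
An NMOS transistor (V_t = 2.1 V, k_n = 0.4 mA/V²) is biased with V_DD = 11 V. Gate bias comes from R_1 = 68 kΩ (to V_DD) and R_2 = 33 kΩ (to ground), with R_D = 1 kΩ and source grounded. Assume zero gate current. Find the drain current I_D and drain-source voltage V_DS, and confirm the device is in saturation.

V_G = V_DD·R_2/(R_1+R_2) = 11×33/101 = 3.59 V. With the source grounded, V_GS = V_G = 3.59 V.
Assume saturation: I_D = (k_n/2)(V_GS − V_t)² = (0.4/2)×(3.59 − 2.1)² = 0.2×1.49² = 0.446 mA.
V_DS = V_DD − I_D·R_D = 11 − 0.446×1 = 10.6 V.
Saturation requires V_DS ≥ V_GS − V_t = 1.49 V; 10.6 ≥ 1.49 ✓.

I_D ≈ 0.45 mA, V_DS ≈ 11 V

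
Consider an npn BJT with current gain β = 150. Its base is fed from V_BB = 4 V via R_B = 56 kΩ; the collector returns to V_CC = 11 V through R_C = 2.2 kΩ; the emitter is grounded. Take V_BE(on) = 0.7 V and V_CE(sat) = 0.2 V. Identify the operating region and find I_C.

saturation; I_C ≈ 4.9 mA

Assume active: I_B = (4 − 0.7)/56 = 0.0589 mA, giving I_C = β·I_B = 8.84 mA.
But then V_CE = 11 − 8.84×2.2 = -8.45 V < V_CE(sat) = 0.2 V — impossible in the active region.
So the transistor is saturated. With V_CE = 0.2 V, I_C = (V_CC − 0.2)/R_C = 10.8/2.2 = 4.91 mA.
Check: β·I_B = 8.84 mA > I_C = 4.91 mA, confirming saturation.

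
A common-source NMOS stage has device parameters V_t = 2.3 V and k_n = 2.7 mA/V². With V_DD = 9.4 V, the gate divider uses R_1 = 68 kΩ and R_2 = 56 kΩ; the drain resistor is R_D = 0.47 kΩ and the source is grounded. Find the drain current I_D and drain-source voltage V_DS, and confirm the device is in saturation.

V_G = V_DD·R_2/(R_1+R_2) = 9.4×56/124 = 4.25 V. With the source grounded, V_GS = V_G = 4.25 V.
Assume saturation: I_D = (k_n/2)(V_GS − V_t)² = (2.7/2)×(4.25 − 2.3)² = 1.35×1.95² = 5.11 mA.
V_DS = V_DD − I_D·R_D = 9.4 − 5.11×0.47 = 7 V.
Saturation requires V_DS ≥ V_GS − V_t = 1.95 V; 7 ≥ 1.95 ✓.

I_D ≈ 5.1 mA, V_DS ≈ 7 V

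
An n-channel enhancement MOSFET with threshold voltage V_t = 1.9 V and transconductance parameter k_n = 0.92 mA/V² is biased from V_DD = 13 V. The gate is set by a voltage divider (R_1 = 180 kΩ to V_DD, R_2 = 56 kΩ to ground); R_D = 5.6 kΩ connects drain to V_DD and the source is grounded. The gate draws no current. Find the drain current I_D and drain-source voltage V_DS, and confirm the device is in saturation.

V_G = V_DD·R_2/(R_1+R_2) = 13×56/236 = 3.08 V. With the source grounded, V_GS = V_G = 3.08 V.
Assume saturation: I_D = (k_n/2)(V_GS − V_t)² = (0.92/2)×(3.08 − 1.9)² = 0.46×1.18² = 0.646 mA.
V_DS = V_DD − I_D·R_D = 13 − 0.646×5.6 = 9.38 V.
Saturation requires V_DS ≥ V_GS − V_t = 1.18 V; 9.38 ≥ 1.18 ✓.

I_D ≈ 0.65 mA, V_DS ≈ 9.4 V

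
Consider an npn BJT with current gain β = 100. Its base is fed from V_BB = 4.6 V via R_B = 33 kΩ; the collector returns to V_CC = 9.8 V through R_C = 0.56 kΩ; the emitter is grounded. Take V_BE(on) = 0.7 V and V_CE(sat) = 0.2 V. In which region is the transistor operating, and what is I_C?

Assume active. Base-emitter loop: I_B = (V_BB − V_BE)/R_B = (4.6 − 0.7)/33 = 0.118 mA.
I_C = β·I_B = 100×0.118 = 11.8 mA.
V_CE = V_CC − I_C·R_C = 9.8 − 11.8×0.56 = 3.18 V > V_CE(sat), so the active-region assumption holds.

active; I_C ≈ 12 mA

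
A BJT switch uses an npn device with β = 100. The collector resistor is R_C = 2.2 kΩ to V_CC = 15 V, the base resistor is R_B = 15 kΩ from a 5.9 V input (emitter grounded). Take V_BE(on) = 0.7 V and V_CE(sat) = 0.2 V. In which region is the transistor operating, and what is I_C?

Assume active: I_B = (5.9 − 0.7)/15 = 0.347 mA, giving I_C = β·I_B = 34.7 mA.
But then V_CE = 15 − 34.7×2.2 = -61.3 V < V_CE(sat) = 0.2 V — impossible in the active region.
So the transistor is saturated. With V_CE = 0.2 V, I_C = (V_CC − 0.2)/R_C = 14.8/2.2 = 6.73 mA.
Check: β·I_B = 34.7 mA > I_C = 6.73 mA, confirming saturation.

saturation; I_C ≈ 6.7 mA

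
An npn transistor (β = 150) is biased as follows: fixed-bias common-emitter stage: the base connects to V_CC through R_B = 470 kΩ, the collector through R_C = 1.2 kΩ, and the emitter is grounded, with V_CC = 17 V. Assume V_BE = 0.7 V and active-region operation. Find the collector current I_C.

Base loop: V_CC = I_B·R_B + V_BE, so I_B = (17 − 0.7)/470 kΩ = 0.0347 mA.
In the active region I_C = β·I_B = 150 × 0.0347 = 5.2 mA.
Collector loop: V_CE = V_CC − I_C·R_C = 17 − 5.2×1.2 = 10.8 V.
Since V_CE = 10.8 V > V_CE(sat) ≈ 0.2 V, the transistor is in the active region as assumed.

I_C ≈ 5.2 mA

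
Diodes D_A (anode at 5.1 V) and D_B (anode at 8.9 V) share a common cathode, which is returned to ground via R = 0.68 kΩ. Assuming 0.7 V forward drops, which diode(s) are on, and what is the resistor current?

Assume both conduct. Then node N would need to be at both 5.1−0.7 = 4.4 V and 8.9−0.7 = 8.2 V, which is impossible.
Assume only D_B conducts: V_N = 8.9 − 0.7 = 8.2 V, so I_R = 8.2/0.68 = 12.1 mA.
Check D_A: its anode-to-cathode voltage is 5.1 − 8.2 = -3.1 V < 0.7 V, so it is off. The assumption is consistent.

Only D_B conducts; I_R ≈ 12 mA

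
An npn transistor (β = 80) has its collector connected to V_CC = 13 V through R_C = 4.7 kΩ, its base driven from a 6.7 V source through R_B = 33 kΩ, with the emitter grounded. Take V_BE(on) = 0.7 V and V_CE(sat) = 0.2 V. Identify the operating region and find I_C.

saturation; I_C ≈ 2.7 mA

Assume active: I_B = (6.7 − 0.7)/33 = 0.182 mA, giving I_C = β·I_B = 14.5 mA.
But then V_CE = 13 − 14.5×4.7 = -55.4 V < V_CE(sat) = 0.2 V — impossible in the active region.
So the transistor is saturated. With V_CE = 0.2 V, I_C = (V_CC − 0.2)/R_C = 12.8/4.7 = 2.72 mA.
Check: β·I_B = 14.5 mA > I_C = 2.72 mA, confirming saturation.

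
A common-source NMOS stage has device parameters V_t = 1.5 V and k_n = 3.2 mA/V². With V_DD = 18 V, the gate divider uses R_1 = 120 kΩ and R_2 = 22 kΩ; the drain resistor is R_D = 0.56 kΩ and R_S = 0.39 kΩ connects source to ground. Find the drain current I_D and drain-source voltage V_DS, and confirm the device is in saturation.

I_D ≈ 1.1 mA, V_DS ≈ 17 V

V_G = V_DD·R_2/(R_1+R_2) = 18×22/142 = 2.79 V.
Assume saturation: I_D = (k_n/2)(V_GS − V_t)² with V_GS = V_G − I_D·R_S = 2.79 − 0.39·I_D.
Substituting gives 0.243·I_D² − 2.61·I_D + 2.66 = 0, with roots I_D = 1.14 or 9.58 mA.
The root I_D = 9.58 mA gives V_GS = -0.947 V ≤ V_t, so take I_D = 1.14 mA.
Then V_GS = 2.34 V and V_DS = V_DD − I_D(R_D+R_S) = 18 − 1.14×0.95 = 16.9 V.
Saturation requires V_DS ≥ V_GS − V_t = 0.844 V; 16.9 ≥ 0.844 ✓.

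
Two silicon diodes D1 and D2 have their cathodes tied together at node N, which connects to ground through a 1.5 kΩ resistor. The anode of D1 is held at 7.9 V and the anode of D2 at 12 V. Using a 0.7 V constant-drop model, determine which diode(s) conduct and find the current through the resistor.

Only D2 conducts; I_R ≈ 7.5 mA

Assume both conduct. Then node N would need to be at both 7.9−0.7 = 7.2 V and 12−0.7 = 11.3 V, which is impossible.
Assume only D2 conducts: V_N = 12 − 0.7 = 11.3 V, so I_R = 11.3/1.5 = 7.53 mA.
Check D1: its anode-to-cathode voltage is 7.9 − 11.3 = -3.4 V < 0.7 V, so it is off. The assumption is consistent.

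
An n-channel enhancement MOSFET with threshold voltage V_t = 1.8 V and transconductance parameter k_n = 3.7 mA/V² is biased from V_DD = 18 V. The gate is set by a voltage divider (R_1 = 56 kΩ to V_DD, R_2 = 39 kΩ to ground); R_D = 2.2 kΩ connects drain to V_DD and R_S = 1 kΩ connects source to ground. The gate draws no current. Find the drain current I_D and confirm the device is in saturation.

V_G = V_DD·R_2/(R_1+R_2) = 18×39/95 = 7.39 V.
Assume saturation: I_D = (k_n/2)(V_GS − V_t)² with V_GS = V_G − I_D·R_S = 7.39 − 1·I_D.
Substituting gives 1.85·I_D² − 21.7·I_D + 57.8 = 0, with roots I_D = 4.1 or 7.62 mA.
The root I_D = 7.62 mA gives V_GS = -0.229 V ≤ V_t, so take I_D = 4.1 mA.
Then V_GS = 3.29 V and V_DS = V_DD − I_D(R_D+R_S) = 18 − 4.1×3.2 = 4.88 V.
Saturation requires V_DS ≥ V_GS − V_t = 1.49 V; 4.88 ≥ 1.49 ✓.

I_D ≈ 4.1 mA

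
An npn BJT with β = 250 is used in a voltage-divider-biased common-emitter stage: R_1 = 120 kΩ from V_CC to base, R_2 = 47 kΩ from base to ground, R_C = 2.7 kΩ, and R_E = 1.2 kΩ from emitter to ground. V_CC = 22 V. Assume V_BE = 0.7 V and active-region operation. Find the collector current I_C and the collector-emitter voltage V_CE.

Thevenize the base divider: V_Th = V_CC·R_2/(R_1+R_2) = 22×47/167 = 6.19 V, R_Th = R_1‖R_2 = 33.8 kΩ.
Base-emitter loop: V_Th = I_B·R_Th + V_BE + (β+1)I_B·R_E, so I_B = (6.19 − 0.7) / (33.8 + 251×1.2) = 0.0164 mA.
I_C = β·I_B = 250×0.0164 = 4.1 mA, and I_E = (β+1)I_B = 4.11 mA.
V_CE = V_CC − I_C·R_C − I_E·R_E = 22 − 4.1×2.7 − 4.11×1.2 = 6 V.
V_CE = 6 V > 0.2 V confirms active-region operation.

I_C ≈ 4.1 mA, V_CE ≈ 6 V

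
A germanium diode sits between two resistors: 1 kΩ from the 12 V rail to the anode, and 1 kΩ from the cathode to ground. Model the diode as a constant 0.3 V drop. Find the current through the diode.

The two resistors are in series with the diode, so KVL gives 12 = I·1 + 0.3 + I·1.
I = (12 − 0.3) / (1 + 1) kΩ = 11.7 / 2 = 5.85 mA.

I ≈ 5.8 mA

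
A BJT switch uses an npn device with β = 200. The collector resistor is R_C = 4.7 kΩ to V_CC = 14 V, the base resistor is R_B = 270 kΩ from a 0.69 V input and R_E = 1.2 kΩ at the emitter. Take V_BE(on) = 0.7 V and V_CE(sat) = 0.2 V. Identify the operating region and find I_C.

V_BB = 0.69 V ≤ V_BE(on) = 0.7 V, so the base-emitter junction is not forward biased.
The transistor is in cutoff: I_B = I_C = 0.

cutoff; I_C ≈ 0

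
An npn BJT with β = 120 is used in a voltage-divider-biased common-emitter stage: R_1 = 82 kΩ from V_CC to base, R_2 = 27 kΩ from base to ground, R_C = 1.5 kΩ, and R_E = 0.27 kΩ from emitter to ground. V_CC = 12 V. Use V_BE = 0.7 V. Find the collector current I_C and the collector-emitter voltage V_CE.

Thevenize the base divider: V_Th = V_CC·R_2/(R_1+R_2) = 12×27/109 = 2.97 V, R_Th = R_1‖R_2 = 20.3 kΩ.
Base-emitter loop: V_Th = I_B·R_Th + V_BE + (β+1)I_B·R_E, so I_B = (2.97 − 0.7) / (20.3 + 121×0.27) = 0.0429 mA.
I_C = β·I_B = 120×0.0429 = 5.15 mA, and I_E = (β+1)I_B = 5.19 mA.
V_CE = V_CC − I_C·R_C − I_E·R_E = 12 − 5.15×1.5 − 5.19×0.27 = 2.88 V.
V_CE = 2.88 V > 0.2 V confirms active-region operation.

I_C ≈ 5.1 mA, V_CE ≈ 2.9 V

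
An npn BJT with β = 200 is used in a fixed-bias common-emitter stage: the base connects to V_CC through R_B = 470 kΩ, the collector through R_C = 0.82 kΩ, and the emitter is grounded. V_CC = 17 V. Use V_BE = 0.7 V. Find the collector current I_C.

I_C ≈ 6.9 mA

Base loop: V_CC = I_B·R_B + V_BE, so I_B = (17 − 0.7)/470 kΩ = 0.0347 mA.
In the active region I_C = β·I_B = 200 × 0.0347 = 6.94 mA.
Collector loop: V_CE = V_CC − I_C·R_C = 17 − 6.94×0.82 = 11.3 V.
Since V_CE = 11.3 V > V_CE(sat) ≈ 0.2 V, the transistor is in the active region as assumed.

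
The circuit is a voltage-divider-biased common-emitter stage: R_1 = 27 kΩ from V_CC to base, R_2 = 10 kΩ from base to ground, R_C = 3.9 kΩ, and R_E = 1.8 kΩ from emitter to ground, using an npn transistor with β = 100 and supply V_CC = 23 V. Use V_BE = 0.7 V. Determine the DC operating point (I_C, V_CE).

Thevenize the base divider: V_Th = V_CC·R_2/(R_1+R_2) = 23×10/37 = 6.22 V, R_Th = R_1‖R_2 = 7.3 kΩ.
Base-emitter loop: V_Th = I_B·R_Th + V_BE + (β+1)I_B·R_E, so I_B = (6.22 − 0.7) / (7.3 + 101×1.8) = 0.0292 mA.
I_C = β·I_B = 100×0.0292 = 2.92 mA, and I_E = (β+1)I_B = 2.95 mA.
V_CE = V_CC − I_C·R_C − I_E·R_E = 23 − 2.92×3.9 − 2.95×1.8 = 6.32 V.
V_CE = 6.32 V > 0.2 V confirms active-region operation.

I_C ≈ 2.9 mA, V_CE ≈ 6.3 V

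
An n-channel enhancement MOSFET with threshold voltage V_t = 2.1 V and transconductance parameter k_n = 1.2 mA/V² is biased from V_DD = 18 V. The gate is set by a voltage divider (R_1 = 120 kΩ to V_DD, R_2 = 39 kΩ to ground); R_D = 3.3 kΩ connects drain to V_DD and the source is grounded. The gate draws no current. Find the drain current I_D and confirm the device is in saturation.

V_G = V_DD·R_2/(R_1+R_2) = 18×39/159 = 4.42 V. With the source grounded, V_GS = V_G = 4.42 V.
Assume saturation: I_D = (k_n/2)(V_GS − V_t)² = (1.2/2)×(4.42 − 2.1)² = 0.6×2.32² = 3.22 mA.
V_DS = V_DD − I_D·R_D = 18 − 3.22×3.3 = 7.39 V.
Saturation requires V_DS ≥ V_GS − V_t = 2.32 V; 7.39 ≥ 2.32 ✓.

I_D ≈ 3.2 mA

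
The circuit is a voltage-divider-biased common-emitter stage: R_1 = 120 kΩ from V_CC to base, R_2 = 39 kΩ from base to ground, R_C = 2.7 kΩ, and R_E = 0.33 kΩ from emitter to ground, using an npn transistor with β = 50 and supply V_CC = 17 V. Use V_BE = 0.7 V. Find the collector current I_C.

Thevenize the base divider: V_Th = V_CC·R_2/(R_1+R_2) = 17×39/159 = 4.17 V, R_Th = R_1‖R_2 = 29.4 kΩ.
Base-emitter loop: V_Th = I_B·R_Th + V_BE + (β+1)I_B·R_E, so I_B = (4.17 − 0.7) / (29.4 + 51×0.33) = 0.075 mA.
I_C = β·I_B = 50×0.075 = 3.75 mA, and I_E = (β+1)I_B = 3.83 mA.
V_CE = V_CC − I_C·R_C − I_E·R_E = 17 − 3.75×2.7 − 3.83×0.33 = 5.61 V.
V_CE = 5.61 V > 0.2 V confirms active-region operation.

I_C ≈ 3.8 mA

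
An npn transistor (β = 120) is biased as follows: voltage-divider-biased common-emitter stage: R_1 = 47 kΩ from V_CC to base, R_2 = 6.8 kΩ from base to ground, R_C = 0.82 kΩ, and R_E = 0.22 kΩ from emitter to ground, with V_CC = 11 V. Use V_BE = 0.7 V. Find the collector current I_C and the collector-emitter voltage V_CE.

I_C ≈ 2.5 mA, V_CE ≈ 8.3 V

Thevenize the base divider: V_Th = V_CC·R_2/(R_1+R_2) = 11×6.8/53.8 = 1.39 V, R_Th = R_1‖R_2 = 5.94 kΩ.
Base-emitter loop: V_Th = I_B·R_Th + V_BE + (β+1)I_B·R_E, so I_B = (1.39 − 0.7) / (5.94 + 121×0.22) = 0.0212 mA.
I_C = β·I_B = 120×0.0212 = 2.54 mA, and I_E = (β+1)I_B = 2.57 mA.
V_CE = V_CC − I_C·R_C − I_E·R_E = 11 − 2.54×0.82 − 2.57×0.22 = 8.35 V.
V_CE = 8.35 V > 0.2 V confirms active-region operation.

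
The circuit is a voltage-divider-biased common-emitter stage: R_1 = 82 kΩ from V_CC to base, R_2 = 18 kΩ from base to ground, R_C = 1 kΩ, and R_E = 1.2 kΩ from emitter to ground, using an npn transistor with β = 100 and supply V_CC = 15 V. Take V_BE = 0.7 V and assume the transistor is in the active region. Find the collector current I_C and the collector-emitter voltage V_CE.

Thevenize the base divider: V_Th = V_CC·R_2/(R_1+R_2) = 15×18/100 = 2.7 V, R_Th = R_1‖R_2 = 14.8 kΩ.
Base-emitter loop: V_Th = I_B·R_Th + V_BE + (β+1)I_B·R_E, so I_B = (2.7 − 0.7) / (14.8 + 101×1.2) = 0.0147 mA.
I_C = β·I_B = 100×0.0147 = 1.47 mA, and I_E = (β+1)I_B = 1.49 mA.
V_CE = V_CC − I_C·R_C − I_E·R_E = 15 − 1.47×1 − 1.49×1.2 = 11.7 V.
V_CE = 11.7 V > 0.2 V confirms active-region operation.

I_C ≈ 1.5 mA, V_CE ≈ 12 V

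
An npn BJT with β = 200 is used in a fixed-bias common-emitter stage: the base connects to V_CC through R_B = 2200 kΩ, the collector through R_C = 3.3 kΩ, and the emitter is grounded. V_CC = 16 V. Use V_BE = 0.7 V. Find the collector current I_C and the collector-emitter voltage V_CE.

I_C ≈ 1.4 mA, V_CE ≈ 11 V

Base loop: V_CC = I_B·R_B + V_BE, so I_B = (16 − 0.7)/2200 kΩ = 0.00695 mA.
In the active region I_C = β·I_B = 200 × 0.00695 = 1.39 mA.
Collector loop: V_CE = V_CC − I_C·R_C = 16 − 1.39×3.3 = 11.4 V.
Since V_CE = 11.4 V > V_CE(sat) ≈ 0.2 V, the transistor is in the active region as assumed.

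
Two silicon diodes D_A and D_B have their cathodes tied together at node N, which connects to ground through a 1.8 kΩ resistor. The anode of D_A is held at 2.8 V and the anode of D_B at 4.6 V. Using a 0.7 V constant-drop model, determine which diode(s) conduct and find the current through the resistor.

Assume both conduct. Then node N would need to be at both 2.8−0.7 = 2.1 V and 4.6−0.7 = 3.9 V, which is impossible.
Assume only D_B conducts: V_N = 4.6 − 0.7 = 3.9 V, so I_R = 3.9/1.8 = 2.17 mA.
Check D_A: its anode-to-cathode voltage is 2.8 − 3.9 = -1.1 V < 0.7 V, so it is off. The assumption is consistent.

Only D_B conducts; I_R ≈ 2.2 mA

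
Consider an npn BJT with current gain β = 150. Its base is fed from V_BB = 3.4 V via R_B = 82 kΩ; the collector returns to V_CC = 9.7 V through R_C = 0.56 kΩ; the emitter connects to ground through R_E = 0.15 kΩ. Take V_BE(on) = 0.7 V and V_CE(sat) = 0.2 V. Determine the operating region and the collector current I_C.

active; I_C ≈ 3.9 mA

Assume active. Base-emitter loop: I_B = (V_BB − V_BE)/(R_B + (β+1)R_E) = (3.4 − 0.7)/(82 + 151×0.15) = 0.0258 mA.
I_C = β·I_B = 150×0.0258 = 3.87 mA.
V_CE = V_CC − I_C·R_C − I_E·R_E = 9.7 − 3.87×0.56 − 3.9×0.15 = 6.95 V > V_CE(sat), so the active-region assumption holds.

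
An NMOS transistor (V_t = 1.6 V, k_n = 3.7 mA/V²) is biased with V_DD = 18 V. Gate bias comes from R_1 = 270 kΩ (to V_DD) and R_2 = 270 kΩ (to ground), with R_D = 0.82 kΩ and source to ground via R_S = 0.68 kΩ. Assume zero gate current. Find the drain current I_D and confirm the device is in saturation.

V_G = V_DD·R_2/(R_1+R_2) = 18×270/540 = 9 V.
Assume saturation: I_D = (k_n/2)(V_GS − V_t)² with V_GS = V_G − I_D·R_S = 9 − 0.68·I_D.
Substituting gives 0.855·I_D² − 19.6·I_D + 101 = 0, with roots I_D = 7.85 or 15.1 mA.
The root I_D = 15.1 mA gives V_GS = -1.26 V ≤ V_t, so take I_D = 7.85 mA.
Then V_GS = 3.66 V and V_DS = V_DD − I_D(R_D+R_S) = 18 − 7.85×1.5 = 6.22 V.
Saturation requires V_DS ≥ V_GS − V_t = 2.06 V; 6.22 ≥ 2.06 ✓.

I_D ≈ 7.9 mA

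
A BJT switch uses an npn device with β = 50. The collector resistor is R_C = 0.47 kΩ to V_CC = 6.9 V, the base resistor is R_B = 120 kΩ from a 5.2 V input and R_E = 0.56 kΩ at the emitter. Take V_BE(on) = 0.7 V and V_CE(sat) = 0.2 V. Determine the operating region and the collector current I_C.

Assume active. Base-emitter loop: I_B = (V_BB − V_BE)/(R_B + (β+1)R_E) = (5.2 − 0.7)/(120 + 51×0.56) = 0.0303 mA.
I_C = β·I_B = 50×0.0303 = 1.51 mA.
V_CE = V_CC − I_C·R_C − I_E·R_E = 6.9 − 1.51×0.47 − 1.54×0.56 = 5.32 V > V_CE(sat), so the active-region assumption holds.

active; I_C ≈ 1.5 mA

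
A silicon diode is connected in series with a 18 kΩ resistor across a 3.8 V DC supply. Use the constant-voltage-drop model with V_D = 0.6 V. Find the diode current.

KVL around the loop: 3.8 = V_D + I·R = 0.6 + I × 18 kΩ.
So I = (3.8 − 0.6) / 18 kΩ = 3.2 / 18 = 0.178 mA.

I ≈ 0.18 mA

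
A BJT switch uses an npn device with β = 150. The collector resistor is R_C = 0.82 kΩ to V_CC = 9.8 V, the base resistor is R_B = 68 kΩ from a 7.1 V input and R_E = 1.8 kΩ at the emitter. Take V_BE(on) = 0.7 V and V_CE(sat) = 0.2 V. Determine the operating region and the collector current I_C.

Assume active. Base-emitter loop: I_B = (V_BB − V_BE)/(R_B + (β+1)R_E) = (7.1 − 0.7)/(68 + 151×1.8) = 0.0188 mA.
I_C = β·I_B = 150×0.0188 = 2.83 mA.
V_CE = V_CC − I_C·R_C − I_E·R_E = 9.8 − 2.83×0.82 − 2.84×1.8 = 2.36 V > V_CE(sat), so the active-region assumption holds.

active; I_C ≈ 2.8 mA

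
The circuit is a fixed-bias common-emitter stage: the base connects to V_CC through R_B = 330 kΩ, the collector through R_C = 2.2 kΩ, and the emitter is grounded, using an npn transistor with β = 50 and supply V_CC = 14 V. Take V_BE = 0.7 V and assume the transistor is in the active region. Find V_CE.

V_CE ≈ 9.6 V

Base loop: V_CC = I_B·R_B + V_BE, so I_B = (14 − 0.7)/330 kΩ = 0.0403 mA.
In the active region I_C = β·I_B = 50 × 0.0403 = 2.02 mA.
Collector loop: V_CE = V_CC − I_C·R_C = 14 − 2.02×2.2 = 9.57 V.
Since V_CE = 9.57 V > V_CE(sat) ≈ 0.2 V, the transistor is in the active region as assumed.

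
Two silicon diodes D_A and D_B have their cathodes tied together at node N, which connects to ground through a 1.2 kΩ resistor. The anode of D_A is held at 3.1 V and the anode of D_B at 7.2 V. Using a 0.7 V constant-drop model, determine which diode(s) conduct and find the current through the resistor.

Only D_B conducts; I_R ≈ 5.4 mA

Assume both conduct. Then node N would need to be at both 3.1−0.7 = 2.4 V and 7.2−0.7 = 6.5 V, which is impossible.
Assume only D_B conducts: V_N = 7.2 − 0.7 = 6.5 V, so I_R = 6.5/1.2 = 5.42 mA.
Check D_A: its anode-to-cathode voltage is 3.1 − 6.5 = -3.4 V < 0.7 V, so it is off. The assumption is consistent.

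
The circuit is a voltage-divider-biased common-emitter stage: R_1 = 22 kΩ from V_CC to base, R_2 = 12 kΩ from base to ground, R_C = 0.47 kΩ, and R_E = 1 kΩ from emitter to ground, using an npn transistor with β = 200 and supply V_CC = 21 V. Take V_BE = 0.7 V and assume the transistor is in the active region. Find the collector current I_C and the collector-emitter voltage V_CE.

Thevenize the base divider: V_Th = V_CC·R_2/(R_1+R_2) = 21×12/34 = 7.41 V, R_Th = R_1‖R_2 = 7.76 kΩ.
Base-emitter loop: V_Th = I_B·R_Th + V_BE + (β+1)I_B·R_E, so I_B = (7.41 − 0.7) / (7.76 + 201×1) = 0.0321 mA.
I_C = β·I_B = 200×0.0321 = 6.43 mA, and I_E = (β+1)I_B = 6.46 mA.
V_CE = V_CC − I_C·R_C − I_E·R_E = 21 − 6.43×0.47 − 6.46×1 = 11.5 V.
V_CE = 11.5 V > 0.2 V confirms active-region operation.

I_C ≈ 6.4 mA, V_CE ≈ 12 V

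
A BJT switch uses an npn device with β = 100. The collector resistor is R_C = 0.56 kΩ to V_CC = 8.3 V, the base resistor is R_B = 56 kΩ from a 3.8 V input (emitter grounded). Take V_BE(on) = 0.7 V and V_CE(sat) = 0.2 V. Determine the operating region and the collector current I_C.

Assume active. Base-emitter loop: I_B = (V_BB − V_BE)/R_B = (3.8 − 0.7)/56 = 0.0554 mA.
I_C = β·I_B = 100×0.0554 = 5.54 mA.
V_CE = V_CC − I_C·R_C = 8.3 − 5.54×0.56 = 5.2 V > V_CE(sat), so the active-region assumption holds.

active; I_C ≈ 5.5 mA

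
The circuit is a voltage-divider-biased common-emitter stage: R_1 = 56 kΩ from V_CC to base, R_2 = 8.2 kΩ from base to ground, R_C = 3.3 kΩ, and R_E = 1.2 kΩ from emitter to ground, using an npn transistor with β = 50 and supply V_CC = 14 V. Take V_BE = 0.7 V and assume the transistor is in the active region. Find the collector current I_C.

I_C ≈ 0.8 mA

Thevenize the base divider: V_Th = V_CC·R_2/(R_1+R_2) = 14×8.2/64.2 = 1.79 V, R_Th = R_1‖R_2 = 7.15 kΩ.
Base-emitter loop: V_Th = I_B·R_Th + V_BE + (β+1)I_B·R_E, so I_B = (1.79 − 0.7) / (7.15 + 51×1.2) = 0.0159 mA.
I_C = β·I_B = 50×0.0159 = 0.796 mA, and I_E = (β+1)I_B = 0.812 mA.
V_CE = V_CC − I_C·R_C − I_E·R_E = 14 − 0.796×3.3 − 0.812×1.2 = 10.4 V.
V_CE = 10.4 V > 0.2 V confirms active-region operation.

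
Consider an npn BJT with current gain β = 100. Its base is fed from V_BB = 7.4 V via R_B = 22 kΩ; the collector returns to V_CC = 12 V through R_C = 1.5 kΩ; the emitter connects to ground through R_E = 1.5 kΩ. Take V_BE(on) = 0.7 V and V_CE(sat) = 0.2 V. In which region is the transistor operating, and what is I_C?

active; I_C ≈ 3.9 mA

Assume active. Base-emitter loop: I_B = (V_BB − V_BE)/(R_B + (β+1)R_E) = (7.4 − 0.7)/(22 + 101×1.5) = 0.0386 mA.
I_C = β·I_B = 100×0.0386 = 3.86 mA.
V_CE = V_CC − I_C·R_C − I_E·R_E = 12 − 3.86×1.5 − 3.9×1.5 = 0.357 V > V_CE(sat), so the active-region assumption holds.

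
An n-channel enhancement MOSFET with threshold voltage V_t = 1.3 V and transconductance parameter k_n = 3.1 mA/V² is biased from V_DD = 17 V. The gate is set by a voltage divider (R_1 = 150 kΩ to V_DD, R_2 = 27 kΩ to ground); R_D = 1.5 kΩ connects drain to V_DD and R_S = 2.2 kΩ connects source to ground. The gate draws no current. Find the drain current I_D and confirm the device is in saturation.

I_D ≈ 0.37 mA

V_G = V_DD·R_2/(R_1+R_2) = 17×27/177 = 2.59 V.
Assume saturation: I_D = (k_n/2)(V_GS − V_t)² with V_GS = V_G − I_D·R_S = 2.59 − 2.2·I_D.
Substituting gives 7.5·I_D² − 9.82·I_D + 2.59 = 0, with roots I_D = 0.367 or 0.942 mA.
The root I_D = 0.942 mA gives V_GS = 0.52 V ≤ V_t, so take I_D = 0.367 mA.
Then V_GS = 1.79 V and V_DS = V_DD − I_D(R_D+R_S) = 17 − 0.367×3.7 = 15.6 V.
Saturation requires V_DS ≥ V_GS − V_t = 0.486 V; 15.6 ≥ 0.486 ✓.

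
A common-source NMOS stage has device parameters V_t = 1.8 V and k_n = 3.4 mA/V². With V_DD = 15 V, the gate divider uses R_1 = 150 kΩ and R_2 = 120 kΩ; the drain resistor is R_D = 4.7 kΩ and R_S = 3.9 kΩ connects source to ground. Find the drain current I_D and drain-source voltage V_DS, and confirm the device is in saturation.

I_D ≈ 1 mA, V_DS ≈ 6 V

V_G = V_DD·R_2/(R_1+R_2) = 15×120/270 = 6.67 V.
Assume saturation: I_D = (k_n/2)(V_GS − V_t)² with V_GS = V_G − I_D·R_S = 6.67 − 3.9·I_D.
Substituting gives 25.9·I_D² − 65.5·I_D + 40.3 = 0, with roots I_D = 1.05 or 1.49 mA.
The root I_D = 1.49 mA gives V_GS = 0.865 V ≤ V_t, so take I_D = 1.05 mA.
Then V_GS = 2.58 V and V_DS = V_DD − I_D(R_D+R_S) = 15 − 1.05×8.6 = 6 V.
Saturation requires V_DS ≥ V_GS − V_t = 0.785 V; 6 ≥ 0.785 ✓.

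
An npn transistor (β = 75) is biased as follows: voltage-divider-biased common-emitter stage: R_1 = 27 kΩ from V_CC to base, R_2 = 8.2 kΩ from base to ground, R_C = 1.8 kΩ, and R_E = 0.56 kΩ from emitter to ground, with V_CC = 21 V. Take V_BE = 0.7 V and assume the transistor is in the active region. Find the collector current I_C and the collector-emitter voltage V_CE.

I_C ≈ 6.4 mA, V_CE ≈ 5.8 V

Thevenize the base divider: V_Th = V_CC·R_2/(R_1+R_2) = 21×8.2/35.2 = 4.89 V, R_Th = R_1‖R_2 = 6.29 kΩ.
Base-emitter loop: V_Th = I_B·R_Th + V_BE + (β+1)I_B·R_E, so I_B = (4.89 − 0.7) / (6.29 + 76×0.56) = 0.0858 mA.
I_C = β·I_B = 75×0.0858 = 6.44 mA, and I_E = (β+1)I_B = 6.52 mA.
V_CE = V_CC − I_C·R_C − I_E·R_E = 21 − 6.44×1.8 − 6.52×0.56 = 5.76 V.
V_CE = 5.76 V > 0.2 V confirms active-region operation.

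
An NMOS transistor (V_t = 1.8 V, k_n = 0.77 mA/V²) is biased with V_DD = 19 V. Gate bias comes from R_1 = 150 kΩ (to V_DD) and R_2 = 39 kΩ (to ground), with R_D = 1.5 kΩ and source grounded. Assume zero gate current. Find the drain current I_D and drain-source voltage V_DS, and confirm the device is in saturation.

I_D ≈ 1.7 mA, V_DS ≈ 16 V

V_G = V_DD·R_2/(R_1+R_2) = 19×39/189 = 3.92 V. With the source grounded, V_GS = V_G = 3.92 V.
Assume saturation: I_D = (k_n/2)(V_GS − V_t)² = (0.77/2)×(3.92 − 1.8)² = 0.385×2.12² = 1.73 mA.
V_DS = V_DD − I_D·R_D = 19 − 1.73×1.5 = 16.4 V.
Saturation requires V_DS ≥ V_GS − V_t = 2.12 V; 16.4 ≥ 2.12 ✓.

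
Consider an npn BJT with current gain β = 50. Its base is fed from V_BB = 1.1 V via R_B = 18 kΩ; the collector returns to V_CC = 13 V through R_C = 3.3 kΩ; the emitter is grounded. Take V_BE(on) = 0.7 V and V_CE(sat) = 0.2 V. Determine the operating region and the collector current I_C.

active; I_C ≈ 1.1 mA

Assume active. Base-emitter loop: I_B = (V_BB − V_BE)/R_B = (1.1 − 0.7)/18 = 0.0222 mA.
I_C = β·I_B = 50×0.0222 = 1.11 mA.
V_CE = V_CC − I_C·R_C = 13 − 1.11×3.3 = 9.33 V > V_CE(sat), so the active-region assumption holds.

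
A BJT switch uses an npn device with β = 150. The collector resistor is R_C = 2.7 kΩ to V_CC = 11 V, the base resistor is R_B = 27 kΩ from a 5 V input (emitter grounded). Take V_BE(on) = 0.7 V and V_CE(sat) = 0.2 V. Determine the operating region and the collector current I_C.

saturation; I_C ≈ 4 mA

Assume active: I_B = (5 − 0.7)/27 = 0.159 mA, giving I_C = β·I_B = 23.9 mA.
But then V_CE = 11 − 23.9×2.7 = -53.5 V < V_CE(sat) = 0.2 V — impossible in the active region.
So the transistor is saturated. With V_CE = 0.2 V, I_C = (V_CC − 0.2)/R_C = 10.8/2.7 = 4 mA.
Check: β·I_B = 23.9 mA > I_C = 4 mA, confirming saturation.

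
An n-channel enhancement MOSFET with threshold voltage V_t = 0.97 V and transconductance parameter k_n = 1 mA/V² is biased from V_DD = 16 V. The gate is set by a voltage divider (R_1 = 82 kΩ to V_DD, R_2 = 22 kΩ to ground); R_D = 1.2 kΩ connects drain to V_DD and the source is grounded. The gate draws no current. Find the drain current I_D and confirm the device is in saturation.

V_G = V_DD·R_2/(R_1+R_2) = 16×22/104 = 3.38 V. With the source grounded, V_GS = V_G = 3.38 V.
Assume saturation: I_D = (k_n/2)(V_GS − V_t)² = (1/2)×(3.38 − 0.97)² = 0.5×2.41² = 2.92 mA.
V_DS = V_DD − I_D·R_D = 16 − 2.92×1.2 = 12.5 V.
Saturation requires V_DS ≥ V_GS − V_t = 2.41 V; 12.5 ≥ 2.41 ✓.

I_D ≈ 2.9 mA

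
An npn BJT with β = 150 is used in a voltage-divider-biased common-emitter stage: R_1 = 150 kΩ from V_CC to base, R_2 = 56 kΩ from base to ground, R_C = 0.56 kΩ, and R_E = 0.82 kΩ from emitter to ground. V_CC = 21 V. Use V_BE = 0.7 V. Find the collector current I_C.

I_C ≈ 4.6 mA

Thevenize the base divider: V_Th = V_CC·R_2/(R_1+R_2) = 21×56/206 = 5.71 V, R_Th = R_1‖R_2 = 40.8 kΩ.
Base-emitter loop: V_Th = I_B·R_Th + V_BE + (β+1)I_B·R_E, so I_B = (5.71 − 0.7) / (40.8 + 151×0.82) = 0.0304 mA.
I_C = β·I_B = 150×0.0304 = 4.56 mA, and I_E = (β+1)I_B = 4.59 mA.
V_CE = V_CC − I_C·R_C − I_E·R_E = 21 − 4.56×0.56 − 4.59×0.82 = 14.7 V.
V_CE = 14.7 V > 0.2 V confirms active-region operation.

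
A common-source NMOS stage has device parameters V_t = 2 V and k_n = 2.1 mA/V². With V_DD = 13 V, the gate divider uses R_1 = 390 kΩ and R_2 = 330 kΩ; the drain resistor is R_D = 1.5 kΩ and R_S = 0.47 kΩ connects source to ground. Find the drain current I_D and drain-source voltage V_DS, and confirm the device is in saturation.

I_D ≈ 4.2 mA, V_DS ≈ 4.8 V

V_G = V_DD·R_2/(R_1+R_2) = 13×330/720 = 5.96 V.
Assume saturation: I_D = (k_n/2)(V_GS − V_t)² with V_GS = V_G − I_D·R_S = 5.96 − 0.47·I_D.
Substituting gives 0.232·I_D² − 4.91·I_D + 16.5 = 0, with roots I_D = 4.18 or 17 mA.
The root I_D = 17 mA gives V_GS = -2.02 V ≤ V_t, so take I_D = 4.18 mA.
Then V_GS = 3.99 V and V_DS = V_DD − I_D(R_D+R_S) = 13 − 4.18×1.97 = 4.77 V.
Saturation requires V_DS ≥ V_GS − V_t = 1.99 V; 4.77 ≥ 1.99 ✓.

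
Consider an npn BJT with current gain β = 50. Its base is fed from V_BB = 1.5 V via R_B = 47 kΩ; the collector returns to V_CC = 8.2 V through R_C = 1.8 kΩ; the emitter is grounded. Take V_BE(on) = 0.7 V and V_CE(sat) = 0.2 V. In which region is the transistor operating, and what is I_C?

Assume active. Base-emitter loop: I_B = (V_BB − V_BE)/R_B = (1.5 − 0.7)/47 = 0.017 mA.
I_C = β·I_B = 50×0.017 = 0.851 mA.
V_CE = V_CC − I_C·R_C = 8.2 − 0.851×1.8 = 6.67 V > V_CE(sat), so the active-region assumption holds.

active; I_C ≈ 0.85 mA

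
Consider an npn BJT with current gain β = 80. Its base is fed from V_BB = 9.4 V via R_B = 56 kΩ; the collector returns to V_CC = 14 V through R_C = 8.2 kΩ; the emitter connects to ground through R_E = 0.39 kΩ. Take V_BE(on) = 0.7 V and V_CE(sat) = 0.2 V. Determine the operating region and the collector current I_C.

saturation; I_C ≈ 1.6 mA

Assume active: I_B = (9.4 − 0.7)/(56 + 81×0.39) = 0.0993 mA, I_C = β·I_B = 7.95 mA.
Then V_CE = 14 − 7.95×8.2 − 8.05×0.39 = -54.3 V < 0.2 V — the active assumption fails.
Re-solve with V_CE = 0.2 V. KCL at the emitter: V_E/R_E = (V_BB−0.7−V_E)/R_B + (V_CC−0.2−V_E)/R_C, giving V_E = 0.68 V.
I_C = (V_CC − 0.2 − V_E)/R_C = (13.8 − 0.68)/8.2 = 1.6 mA.
Check: I_B = (8.7 − 0.68)/56 = 0.143 mA, and β·I_B = 11.5 mA > I_C, confirming saturation.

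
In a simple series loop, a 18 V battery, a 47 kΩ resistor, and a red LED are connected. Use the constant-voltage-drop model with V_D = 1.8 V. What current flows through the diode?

KVL around the loop: 18 = V_D + I·R = 1.8 + I × 47 kΩ.
So I = (18 − 1.8) / 47 kΩ = 16.2 / 47 = 0.345 mA.

I ≈ 0.34 mA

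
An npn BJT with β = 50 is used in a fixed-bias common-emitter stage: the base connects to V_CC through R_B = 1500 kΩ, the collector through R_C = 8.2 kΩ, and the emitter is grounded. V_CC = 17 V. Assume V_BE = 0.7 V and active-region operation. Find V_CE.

V_CE ≈ 13 V

Base loop: V_CC = I_B·R_B + V_BE, so I_B = (17 − 0.7)/1500 kΩ = 0.0109 mA.
In the active region I_C = β·I_B = 50 × 0.0109 = 0.543 mA.
Collector loop: V_CE = V_CC − I_C·R_C = 17 − 0.543×8.2 = 12.5 V.
Since V_CE = 12.5 V > V_CE(sat) ≈ 0.2 V, the transistor is in the active region as assumed.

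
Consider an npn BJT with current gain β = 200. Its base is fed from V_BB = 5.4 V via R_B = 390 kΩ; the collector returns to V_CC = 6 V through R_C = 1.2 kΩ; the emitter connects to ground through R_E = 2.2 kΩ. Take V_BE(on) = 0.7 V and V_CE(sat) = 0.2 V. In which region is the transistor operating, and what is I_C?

Assume active. Base-emitter loop: I_B = (V_BB − V_BE)/(R_B + (β+1)R_E) = (5.4 − 0.7)/(390 + 201×2.2) = 0.00565 mA.
I_C = β·I_B = 200×0.00565 = 1.13 mA.
V_CE = V_CC − I_C·R_C − I_E·R_E = 6 − 1.13×1.2 − 1.14×2.2 = 2.15 V > V_CE(sat), so the active-region assumption holds.

active; I_C ≈ 1.1 mA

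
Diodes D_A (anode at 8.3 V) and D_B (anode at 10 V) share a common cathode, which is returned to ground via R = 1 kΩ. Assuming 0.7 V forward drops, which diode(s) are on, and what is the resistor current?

Only D_B conducts; I_R ≈ 9.3 mA

Assume both conduct. Then node N would need to be at both 8.3−0.7 = 7.6 V and 10−0.7 = 9.3 V, which is impossible.
Assume only D_B conducts: V_N = 10 − 0.7 = 9.3 V, so I_R = 9.3/1 = 9.3 mA.
Check D_A: its anode-to-cathode voltage is 8.3 − 9.3 = -1 V < 0.7 V, so it is off. The assumption is consistent.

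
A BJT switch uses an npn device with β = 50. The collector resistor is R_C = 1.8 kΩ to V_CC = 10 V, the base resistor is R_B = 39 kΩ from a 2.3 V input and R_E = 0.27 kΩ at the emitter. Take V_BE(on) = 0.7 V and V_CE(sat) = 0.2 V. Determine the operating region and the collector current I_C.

active; I_C ≈ 1.5 mA

Assume active. Base-emitter loop: I_B = (V_BB − V_BE)/(R_B + (β+1)R_E) = (2.3 − 0.7)/(39 + 51×0.27) = 0.0303 mA.
I_C = β·I_B = 50×0.0303 = 1.52 mA.
V_CE = V_CC − I_C·R_C − I_E·R_E = 10 − 1.52×1.8 − 1.55×0.27 = 6.85 V > V_CE(sat), so the active-region assumption holds.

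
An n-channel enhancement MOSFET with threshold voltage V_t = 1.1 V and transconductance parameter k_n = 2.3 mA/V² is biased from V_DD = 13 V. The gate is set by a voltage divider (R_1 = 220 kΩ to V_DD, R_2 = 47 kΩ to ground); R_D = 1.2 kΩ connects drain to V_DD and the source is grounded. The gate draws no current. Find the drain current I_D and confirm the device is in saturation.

V_G = V_DD·R_2/(R_1+R_2) = 13×47/267 = 2.29 V. With the source grounded, V_GS = V_G = 2.29 V.
Assume saturation: I_D = (k_n/2)(V_GS − V_t)² = (2.3/2)×(2.29 − 1.1)² = 1.15×1.19² = 1.62 mA.
V_DS = V_DD − I_D·R_D = 13 − 1.62×1.2 = 11.1 V.
Saturation requires V_DS ≥ V_GS − V_t = 1.19 V; 11.1 ≥ 1.19 ✓.

I_D ≈ 1.6 mA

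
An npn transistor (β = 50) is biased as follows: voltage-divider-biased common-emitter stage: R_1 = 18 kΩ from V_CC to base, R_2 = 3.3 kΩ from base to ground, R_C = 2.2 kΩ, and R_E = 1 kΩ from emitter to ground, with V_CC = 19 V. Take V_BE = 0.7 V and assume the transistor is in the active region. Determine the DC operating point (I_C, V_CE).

I_C ≈ 2.1 mA, V_CE ≈ 12 V

Thevenize the base divider: V_Th = V_CC·R_2/(R_1+R_2) = 19×3.3/21.3 = 2.94 V, R_Th = R_1‖R_2 = 2.79 kΩ.
Base-emitter loop: V_Th = I_B·R_Th + V_BE + (β+1)I_B·R_E, so I_B = (2.94 − 0.7) / (2.79 + 51×1) = 0.0417 mA.
I_C = β·I_B = 50×0.0417 = 2.09 mA, and I_E = (β+1)I_B = 2.13 mA.
V_CE = V_CC − I_C·R_C − I_E·R_E = 19 − 2.09×2.2 − 2.13×1 = 12.3 V.
V_CE = 12.3 V > 0.2 V confirms active-region operation.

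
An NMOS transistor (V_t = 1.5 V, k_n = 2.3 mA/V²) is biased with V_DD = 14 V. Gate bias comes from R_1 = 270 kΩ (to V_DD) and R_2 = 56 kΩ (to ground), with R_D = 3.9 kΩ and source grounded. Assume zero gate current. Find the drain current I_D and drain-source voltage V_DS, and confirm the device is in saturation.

V_G = V_DD·R_2/(R_1+R_2) = 14×56/326 = 2.4 V. With the source grounded, V_GS = V_G = 2.4 V.
Assume saturation: I_D = (k_n/2)(V_GS − V_t)² = (2.3/2)×(2.4 − 1.5)² = 1.15×0.905² = 0.942 mA.
V_DS = V_DD − I_D·R_D = 14 − 0.942×3.9 = 10.3 V.
Saturation requires V_DS ≥ V_GS − V_t = 0.905 V; 10.3 ≥ 0.905 ✓.

I_D ≈ 0.94 mA, V_DS ≈ 10 V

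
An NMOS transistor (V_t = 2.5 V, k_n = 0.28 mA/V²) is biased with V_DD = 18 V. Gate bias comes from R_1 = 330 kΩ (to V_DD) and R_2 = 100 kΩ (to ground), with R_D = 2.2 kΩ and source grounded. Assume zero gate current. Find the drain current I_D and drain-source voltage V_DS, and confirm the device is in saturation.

I_D ≈ 0.4 mA, V_DS ≈ 17 V

V_G = V_DD·R_2/(R_1+R_2) = 18×100/430 = 4.19 V. With the source grounded, V_GS = V_G = 4.19 V.
Assume saturation: I_D = (k_n/2)(V_GS − V_t)² = (0.28/2)×(4.19 − 2.5)² = 0.14×1.69² = 0.398 mA.
V_DS = V_DD − I_D·R_D = 18 − 0.398×2.2 = 17.1 V.
Saturation requires V_DS ≥ V_GS − V_t = 1.69 V; 17.1 ≥ 1.69 ✓.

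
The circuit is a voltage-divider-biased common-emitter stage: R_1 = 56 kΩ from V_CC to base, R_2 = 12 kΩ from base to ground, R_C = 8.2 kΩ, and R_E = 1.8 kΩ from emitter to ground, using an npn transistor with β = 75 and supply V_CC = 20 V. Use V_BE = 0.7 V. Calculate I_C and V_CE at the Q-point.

I_C ≈ 1.4 mA, V_CE ≈ 5.5 V

Thevenize the base divider: V_Th = V_CC·R_2/(R_1+R_2) = 20×12/68 = 3.53 V, R_Th = R_1‖R_2 = 9.88 kΩ.
Base-emitter loop: V_Th = I_B·R_Th + V_BE + (β+1)I_B·R_E, so I_B = (3.53 − 0.7) / (9.88 + 76×1.8) = 0.0193 mA.
I_C = β·I_B = 75×0.0193 = 1.45 mA, and I_E = (β+1)I_B = 1.47 mA.
V_CE = V_CC − I_C·R_C − I_E·R_E = 20 − 1.45×8.2 − 1.47×1.8 = 5.5 V.
V_CE = 5.5 V > 0.2 V confirms active-region operation.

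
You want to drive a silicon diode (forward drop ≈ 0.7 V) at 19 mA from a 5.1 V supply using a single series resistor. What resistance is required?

The resistor drops V_S − V_D = 5.1 − 0.7 = 4.4 V at 19 mA.
R = 4.4 V / 19 mA = 0.232 kΩ.

R ≈ 0.23 kΩ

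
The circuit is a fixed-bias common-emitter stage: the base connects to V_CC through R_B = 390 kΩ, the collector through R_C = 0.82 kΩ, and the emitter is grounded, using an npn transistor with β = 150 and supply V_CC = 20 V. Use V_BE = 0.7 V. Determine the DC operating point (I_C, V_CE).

I_C ≈ 7.4 mA, V_CE ≈ 14 V

Base loop: V_CC = I_B·R_B + V_BE, so I_B = (20 − 0.7)/390 kΩ = 0.0495 mA.
In the active region I_C = β·I_B = 150 × 0.0495 = 7.42 mA.
Collector loop: V_CE = V_CC − I_C·R_C = 20 − 7.42×0.82 = 13.9 V.
Since V_CE = 13.9 V > V_CE(sat) ≈ 0.2 V, the transistor is in the active region as assumed.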